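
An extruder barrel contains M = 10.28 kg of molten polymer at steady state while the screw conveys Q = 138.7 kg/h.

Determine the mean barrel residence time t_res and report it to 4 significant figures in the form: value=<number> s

Convert throughput: Q = 138.7 kg/h = 138.7/3600 = 0.0385278 kg/s
t_res = M / Q_s = 10.28 ÷ 0.0385278 = 266.82 s

value=266.8 s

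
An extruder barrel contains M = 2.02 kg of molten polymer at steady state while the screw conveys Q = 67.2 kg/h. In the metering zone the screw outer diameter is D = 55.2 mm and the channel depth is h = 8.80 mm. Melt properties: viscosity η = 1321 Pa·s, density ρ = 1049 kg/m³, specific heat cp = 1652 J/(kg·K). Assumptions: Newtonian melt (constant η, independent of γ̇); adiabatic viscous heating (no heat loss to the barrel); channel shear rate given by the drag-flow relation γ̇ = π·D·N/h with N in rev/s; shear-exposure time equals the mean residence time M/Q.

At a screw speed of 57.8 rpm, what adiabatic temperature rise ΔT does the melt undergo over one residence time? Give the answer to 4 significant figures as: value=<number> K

value=29.73 K

Throughput in SI: Q_s = 67.2 kg/h ÷ 3600 s/h = 0.0186667 kg/s
Mean residence time: t_res = M/Q_s = 2.02 kg / 0.0186667 kg/s = 108.214 s
Convert to SI: D = 0.0552 m, h = 0.0088 m, N = 57.8/60 = 0.963333 rev/s
γ̇ = π·D·N / h = π · 0.0552 · 0.963333 / 0.0088 = 18.9838 s⁻¹
ΔT = η·γ̇²·t_res/(ρ·cp) = [1321 × 18.9838² × 108.214] / [1049 × 1652] = 29.7281 K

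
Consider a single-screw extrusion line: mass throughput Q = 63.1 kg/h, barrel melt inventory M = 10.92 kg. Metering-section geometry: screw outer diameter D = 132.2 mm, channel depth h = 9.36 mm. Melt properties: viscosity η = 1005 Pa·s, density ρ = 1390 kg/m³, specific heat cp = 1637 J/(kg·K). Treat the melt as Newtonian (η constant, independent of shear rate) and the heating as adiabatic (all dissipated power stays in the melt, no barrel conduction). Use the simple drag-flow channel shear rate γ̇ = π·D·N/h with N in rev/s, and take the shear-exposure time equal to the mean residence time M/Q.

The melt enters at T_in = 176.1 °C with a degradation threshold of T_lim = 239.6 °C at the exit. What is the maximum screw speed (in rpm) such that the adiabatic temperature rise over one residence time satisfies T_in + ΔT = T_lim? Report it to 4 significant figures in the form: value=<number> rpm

Throughput in SI: Q_s = 63.1 kg/h ÷ 3600 s/h = 0.0175278 kg/s
Mean residence time: t_res = M/Q_s = 10.92 kg / 0.0175278 kg/s = 623.011 s
Geometry in SI: D = 132.2 mm → 0.1322 m, h = 9.36 mm → 0.00936 m
Allowable rise: ΔT_a = T_lim − T_in = 239.6 − 176.1 = 63.5 K
Invert ΔT = ηγ̇²t_res/(ρcp) for γ̇: γ̇_max² = ΔT_a ρ cp / (η t_res) = 63.5·1390·1637 / (1005·623.011) = 230.768 s⁻²
γ̇_max = sqrt(230.768) = 15.191 s⁻¹
N_max = γ̇_max·h / (π·D) = 15.191 · 0.00936 / (π · 0.1322) = 0.342359 rev/s = 20.5416 rpm

value=20.54 rpm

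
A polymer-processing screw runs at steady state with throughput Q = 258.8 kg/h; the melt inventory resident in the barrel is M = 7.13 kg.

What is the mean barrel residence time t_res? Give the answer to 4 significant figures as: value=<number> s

value=99.18 s

Q_s = Q / 3600 = 258.8 / 3600 = 0.0718889 kg/s
Mean residence time: t_res = M/Q_s = 7.13 kg / 0.0718889 kg/s = 99.1808 s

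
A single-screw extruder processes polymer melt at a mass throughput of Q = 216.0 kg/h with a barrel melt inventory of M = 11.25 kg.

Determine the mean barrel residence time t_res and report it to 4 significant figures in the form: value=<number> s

Throughput in SI: Q_s = 216.0 kg/h ÷ 3600 s/h = 0.06 kg/s
Mean residence time: t_res = M/Q_s = 11.25 kg / 0.06 kg/s = 187.5 s

value=187.5 s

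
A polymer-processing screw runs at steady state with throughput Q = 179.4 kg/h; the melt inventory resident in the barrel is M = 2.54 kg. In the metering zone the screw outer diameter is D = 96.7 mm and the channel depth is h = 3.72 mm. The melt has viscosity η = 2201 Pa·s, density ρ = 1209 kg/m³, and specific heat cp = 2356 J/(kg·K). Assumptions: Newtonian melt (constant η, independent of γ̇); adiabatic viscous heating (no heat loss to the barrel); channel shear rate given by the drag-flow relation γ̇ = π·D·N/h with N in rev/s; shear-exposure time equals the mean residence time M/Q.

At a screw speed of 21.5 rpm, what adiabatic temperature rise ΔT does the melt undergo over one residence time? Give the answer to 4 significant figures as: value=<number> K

value=33.73 K

Q_s = Q / 3600 = 179.4 / 3600 = 0.0498333 kg/s
Mean residence time: t_res = M/Q_s = 2.54 kg / 0.0498333 kg/s = 50.9699 s
Geometry in metres: D = 96.7 mm → 0.0967 m, h = 3.72 mm → 0.00372 m; screw speed N = 21.5 rpm = 0.358333 rev/s
Shear rate: γ̇ = πDN/h = π·0.0967·0.358333/0.00372 = 29.2631 s⁻¹
Adiabatic rise: ΔT = η γ̇² t_res / (ρ cp) = 2201·(29.2631)²·50.9699 / (1209·2356) = 33.7267 K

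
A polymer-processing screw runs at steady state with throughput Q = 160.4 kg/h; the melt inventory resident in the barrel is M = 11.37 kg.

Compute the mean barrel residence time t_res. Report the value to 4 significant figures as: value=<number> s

value=255.2 s

Throughput in SI: Q_s = 160.4 kg/h ÷ 3600 s/h = 0.0445556 kg/s
t_res = M / Q_s = 11.37 ÷ 0.0445556 = 255.187 s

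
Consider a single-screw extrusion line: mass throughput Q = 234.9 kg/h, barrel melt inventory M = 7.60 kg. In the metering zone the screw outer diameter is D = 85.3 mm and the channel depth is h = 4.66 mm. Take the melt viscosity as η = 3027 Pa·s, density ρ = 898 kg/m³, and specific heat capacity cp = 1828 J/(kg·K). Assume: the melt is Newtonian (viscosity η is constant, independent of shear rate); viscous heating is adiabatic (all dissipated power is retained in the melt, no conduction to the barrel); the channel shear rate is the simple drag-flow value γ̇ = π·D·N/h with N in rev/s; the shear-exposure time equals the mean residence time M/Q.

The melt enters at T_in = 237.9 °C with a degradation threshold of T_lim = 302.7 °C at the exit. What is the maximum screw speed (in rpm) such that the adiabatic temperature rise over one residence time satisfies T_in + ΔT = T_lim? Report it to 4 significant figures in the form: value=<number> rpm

value=18.12 rpm

Convert throughput: Q = 234.9 kg/h = 234.9/3600 = 0.06525 kg/s
Mean residence time: t_res = M/Q_s = 7.60 kg / 0.06525 kg/s = 116.475 s
Geometry in SI: D = 85.3 mm → 0.0853 m, h = 4.66 mm → 0.00466 m
Allowable rise: ΔT_a = T_lim − T_in = 302.7 − 237.9 = 64.8 K
Invert ΔT = ηγ̇²t_res/(ρcp) for γ̇: γ̇_max² = ΔT_a ρ cp / (η t_res) = 64.8·898·1828 / (3027·116.475) = 301.705 s⁻²
Take the square root: γ̇_max = √(301.705) = 17.3696 s⁻¹
Solve γ̇ = πDN/h for N: N_max = γ̇_max·h/(π·D) = 17.3696 × 0.00466 / (π × 0.0853) = 0.302049 rev/s = 18.123 rpm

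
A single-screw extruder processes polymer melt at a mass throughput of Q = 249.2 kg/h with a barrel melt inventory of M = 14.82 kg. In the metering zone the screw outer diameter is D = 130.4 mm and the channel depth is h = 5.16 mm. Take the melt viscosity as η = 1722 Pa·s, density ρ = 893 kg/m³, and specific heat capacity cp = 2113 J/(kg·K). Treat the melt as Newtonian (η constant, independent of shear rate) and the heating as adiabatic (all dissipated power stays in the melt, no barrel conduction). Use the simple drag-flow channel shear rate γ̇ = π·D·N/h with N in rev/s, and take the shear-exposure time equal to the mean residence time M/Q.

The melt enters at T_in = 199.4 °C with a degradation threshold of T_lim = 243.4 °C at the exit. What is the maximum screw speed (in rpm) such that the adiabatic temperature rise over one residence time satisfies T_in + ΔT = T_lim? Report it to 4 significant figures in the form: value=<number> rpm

Q_s = Q / 3600 = 249.2 / 3600 = 0.0692222 kg/s
t_res = M / Q_s = 14.82 / 0.0692222 = 214.093 s
Convert to metres: D = 0.1304 m, h = 0.00516 m
ΔT_a = T_lim − T_in = 243.4 − 199.4 = 44 K
γ̇_max² = ΔT_a·ρ·cp / (η·t_res) = [44 × 893 × 2113] / [1722 × 214.093] = 225.2 s⁻²
Take the square root: γ̇_max = √(225.2) = 15.0067 s⁻¹
Solve γ̇ = πDN/h for N: N_max = γ̇_max·h/(π·D) = 15.0067 × 0.00516 / (π × 0.1304) = 0.189019 rev/s = 11.3412 rpm

value=11.34 rpm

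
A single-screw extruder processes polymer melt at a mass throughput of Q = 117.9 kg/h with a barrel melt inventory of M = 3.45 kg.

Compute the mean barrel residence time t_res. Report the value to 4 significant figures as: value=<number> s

value=105.3 s

Throughput in SI: Q_s = 117.9 kg/h ÷ 3600 s/h = 0.03275 kg/s
t_res = M / Q_s = 3.45 / 0.03275 = 105.344 s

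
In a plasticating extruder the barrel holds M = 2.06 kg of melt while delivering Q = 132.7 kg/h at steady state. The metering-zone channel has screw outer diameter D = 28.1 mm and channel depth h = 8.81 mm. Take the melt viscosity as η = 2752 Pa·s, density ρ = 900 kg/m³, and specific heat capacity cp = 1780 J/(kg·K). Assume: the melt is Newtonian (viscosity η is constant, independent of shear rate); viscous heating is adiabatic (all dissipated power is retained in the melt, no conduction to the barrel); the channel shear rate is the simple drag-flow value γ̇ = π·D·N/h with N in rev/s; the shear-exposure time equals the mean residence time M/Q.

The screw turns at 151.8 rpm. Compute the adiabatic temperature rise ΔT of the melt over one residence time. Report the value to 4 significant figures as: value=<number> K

Q_s = Q / 3600 = 132.7 / 3600 = 0.0368611 kg/s
t_res = M / Q_s = 2.06 ÷ 0.0368611 = 55.8855 s
D = 28.1 mm = 0.0281 m;  h = 8.81 mm = 0.00881 m;  N = 151.8 rpm / 60 = 2.53 rev/s
γ̇ = π D N / h = (π)(0.0281)(2.53) / 0.00881 = 25.3513 s⁻¹
ΔT = η·γ̇²·t_res / (ρ·cp) = 2752 · (25.3513)² · 55.8855 / (900 · 1780) = 61.7002 K

value=61.70 K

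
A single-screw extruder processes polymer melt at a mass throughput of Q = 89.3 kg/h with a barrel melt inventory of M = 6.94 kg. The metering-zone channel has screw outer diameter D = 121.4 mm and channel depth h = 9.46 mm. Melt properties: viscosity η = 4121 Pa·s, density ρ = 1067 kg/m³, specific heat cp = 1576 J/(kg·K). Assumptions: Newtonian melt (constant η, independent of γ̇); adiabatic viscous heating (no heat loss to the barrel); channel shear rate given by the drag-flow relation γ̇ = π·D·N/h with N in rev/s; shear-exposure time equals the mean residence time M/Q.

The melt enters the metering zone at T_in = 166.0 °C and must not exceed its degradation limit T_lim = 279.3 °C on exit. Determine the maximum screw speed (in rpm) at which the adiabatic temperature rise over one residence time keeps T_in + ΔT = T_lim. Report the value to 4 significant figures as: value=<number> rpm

value=19.13 rpm

Convert throughput: Q = 89.3 kg/h = 89.3/3600 = 0.0248056 kg/s
Mean residence time: t_res = M/Q_s = 6.94 kg / 0.0248056 kg/s = 279.776 s
Geometry in SI: D = 121.4 mm → 0.1214 m, h = 9.46 mm → 0.00946 m
ΔT_a = T_lim − T_in = 279.3 °C − 166.0 °C = 113.3 K
Invert ΔT = ηγ̇²t_res/(ρcp) for γ̇: γ̇_max² = ΔT_a ρ cp / (η t_res) = 113.3·1067·1576 / (4121·279.776) = 165.248 s⁻²
Take the square root: γ̇_max = √(165.248) = 12.8549 s⁻¹
N_max = γ̇_max·h / (π·D) = 12.8549 · 0.00946 / (π · 0.1214) = 0.318854 rev/s = 19.1312 rpm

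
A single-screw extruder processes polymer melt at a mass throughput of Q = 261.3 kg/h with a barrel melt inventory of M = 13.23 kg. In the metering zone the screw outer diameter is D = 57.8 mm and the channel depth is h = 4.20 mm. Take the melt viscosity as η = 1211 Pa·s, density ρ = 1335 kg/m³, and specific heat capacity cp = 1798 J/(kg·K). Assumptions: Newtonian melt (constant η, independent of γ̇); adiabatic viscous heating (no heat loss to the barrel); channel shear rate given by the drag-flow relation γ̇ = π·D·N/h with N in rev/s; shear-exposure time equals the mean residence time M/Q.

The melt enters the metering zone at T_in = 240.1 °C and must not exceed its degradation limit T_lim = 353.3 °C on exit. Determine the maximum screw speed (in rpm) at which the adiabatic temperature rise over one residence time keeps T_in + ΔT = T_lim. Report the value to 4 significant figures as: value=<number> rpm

value=48.69 rpm

Convert throughput: Q = 261.3 kg/h = 261.3/3600 = 0.0725833 kg/s
t_res = M / Q_s = 13.23 ÷ 0.0725833 = 182.273 s
Geometry in SI: D = 57.8 mm → 0.0578 m, h = 4.20 mm → 0.0042 m
Allowable rise: ΔT_a = T_lim − T_in = 353.3 − 240.1 = 113.2 K
γ̇_max² = ΔT_a·ρ·cp / (η·t_res) = [113.2 × 1335 × 1798] / [1211 × 182.273] = 1230.98 s⁻²
γ̇_max = √1230.98 = 35.0853 s⁻¹
N_max = γ̇_max h / (πD) = 35.0853·0.0042/(π·0.0578) = 0.811515 rev/s → ×60 = 48.6909 rpm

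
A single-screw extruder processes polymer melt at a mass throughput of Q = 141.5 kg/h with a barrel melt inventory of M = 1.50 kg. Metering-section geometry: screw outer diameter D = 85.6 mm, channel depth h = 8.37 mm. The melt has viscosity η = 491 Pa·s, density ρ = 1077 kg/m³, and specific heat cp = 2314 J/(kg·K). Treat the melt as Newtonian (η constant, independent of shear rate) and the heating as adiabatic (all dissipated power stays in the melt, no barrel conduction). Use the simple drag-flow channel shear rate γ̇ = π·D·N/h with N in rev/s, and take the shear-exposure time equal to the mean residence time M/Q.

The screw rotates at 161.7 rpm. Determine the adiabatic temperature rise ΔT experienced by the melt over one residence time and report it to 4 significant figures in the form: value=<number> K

Q_s = Q / 3600 = 141.5 / 3600 = 0.0393056 kg/s
t_res = M / Q_s = 1.50 / 0.0393056 = 38.1625 s
Convert to SI: D = 0.0856 m, h = 0.00837 m, N = 161.7/60 = 2.695 rev/s
γ̇ = π D N / h = (π)(0.0856)(2.695) / 0.00837 = 86.5878 s⁻¹
Adiabatic rise: ΔT = η γ̇² t_res / (ρ cp) = 491·(86.5878)²·38.1625 / (1077·2314) = 56.3707 K

value=56.37 K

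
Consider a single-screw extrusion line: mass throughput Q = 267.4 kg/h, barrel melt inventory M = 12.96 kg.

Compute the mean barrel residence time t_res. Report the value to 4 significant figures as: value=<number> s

Convert throughput: Q = 267.4 kg/h = 267.4/3600 = 0.0742778 kg/s
t_res = M / Q_s = 12.96 / 0.0742778 = 174.48 s

value=174.5 s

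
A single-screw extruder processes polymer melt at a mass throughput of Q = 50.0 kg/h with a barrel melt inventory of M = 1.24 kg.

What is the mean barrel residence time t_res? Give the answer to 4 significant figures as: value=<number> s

value=89.28 s

Convert throughput: Q = 50.0 kg/h = 50.0/3600 = 0.0138889 kg/s
Mean residence time: t_res = M/Q_s = 1.24 kg / 0.0138889 kg/s = 89.28 s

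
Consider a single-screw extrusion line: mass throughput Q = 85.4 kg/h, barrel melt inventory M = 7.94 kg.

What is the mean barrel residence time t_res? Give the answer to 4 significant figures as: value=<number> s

value=334.7 s

Convert throughput: Q = 85.4 kg/h = 85.4/3600 = 0.0237222 kg/s
t_res = M / Q_s = 7.94 ÷ 0.0237222 = 334.707 s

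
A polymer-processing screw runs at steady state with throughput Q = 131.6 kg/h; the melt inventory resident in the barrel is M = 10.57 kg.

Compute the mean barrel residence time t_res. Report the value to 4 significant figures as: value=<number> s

value=289.1 s

Convert throughput: Q = 131.6 kg/h = 131.6/3600 = 0.0365556 kg/s
t_res = M / Q_s = 10.57 ÷ 0.0365556 = 289.149 s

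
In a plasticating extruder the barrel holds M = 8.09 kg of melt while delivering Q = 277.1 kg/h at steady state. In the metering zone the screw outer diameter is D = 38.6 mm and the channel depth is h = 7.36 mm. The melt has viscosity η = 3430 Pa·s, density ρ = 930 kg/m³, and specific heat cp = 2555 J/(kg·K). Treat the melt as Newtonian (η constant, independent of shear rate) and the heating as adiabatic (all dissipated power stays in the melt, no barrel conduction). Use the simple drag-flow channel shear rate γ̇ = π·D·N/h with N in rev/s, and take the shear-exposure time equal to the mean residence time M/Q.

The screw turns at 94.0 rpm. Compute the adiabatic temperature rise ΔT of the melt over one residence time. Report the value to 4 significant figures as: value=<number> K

value=101.1 K

Q_s = Q / 3600 = 277.1 / 3600 = 0.0769722 kg/s
t_res = M / Q_s = 8.09 / 0.0769722 = 105.103 s
Geometry in metres: D = 38.6 mm → 0.0386 m, h = 7.36 mm → 0.00736 m; screw speed N = 94.0 rpm = 1.56667 rev/s
γ̇ = π·D·N / h = π · 0.0386 · 1.56667 / 0.00736 = 25.8129 s⁻¹
ΔT = η·γ̇²·t_res/(ρ·cp) = [3430 × 25.8129² × 105.103] / [930 × 2555] = 101.09 K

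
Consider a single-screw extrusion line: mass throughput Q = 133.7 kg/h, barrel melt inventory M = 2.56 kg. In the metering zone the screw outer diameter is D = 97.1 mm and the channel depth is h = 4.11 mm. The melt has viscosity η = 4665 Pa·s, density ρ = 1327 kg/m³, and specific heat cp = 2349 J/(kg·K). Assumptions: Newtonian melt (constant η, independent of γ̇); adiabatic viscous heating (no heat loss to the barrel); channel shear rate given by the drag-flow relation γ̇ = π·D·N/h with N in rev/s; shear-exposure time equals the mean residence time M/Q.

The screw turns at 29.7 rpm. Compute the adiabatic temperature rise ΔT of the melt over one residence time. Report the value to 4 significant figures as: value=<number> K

value=139.2 K

Throughput in SI: Q_s = 133.7 kg/h ÷ 3600 s/h = 0.0371389 kg/s
t_res = M / Q_s = 2.56 / 0.0371389 = 68.9304 s
Geometry in metres: D = 97.1 mm → 0.0971 m, h = 4.11 mm → 0.00411 m; screw speed N = 29.7 rpm = 0.495 rev/s
γ̇ = π D N / h = (π)(0.0971)(0.495) / 0.00411 = 36.7394 s⁻¹
Adiabatic rise: ΔT = η γ̇² t_res / (ρ cp) = 4665·(36.7394)²·68.9304 / (1327·2349) = 139.243 K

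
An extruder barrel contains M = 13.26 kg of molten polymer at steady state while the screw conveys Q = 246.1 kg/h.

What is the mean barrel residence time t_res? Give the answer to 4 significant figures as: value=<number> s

value=194.0 s

Q_s = Q / 3600 = 246.1 / 3600 = 0.0683611 kg/s
t_res = M / Q_s = 13.26 / 0.0683611 = 193.97 s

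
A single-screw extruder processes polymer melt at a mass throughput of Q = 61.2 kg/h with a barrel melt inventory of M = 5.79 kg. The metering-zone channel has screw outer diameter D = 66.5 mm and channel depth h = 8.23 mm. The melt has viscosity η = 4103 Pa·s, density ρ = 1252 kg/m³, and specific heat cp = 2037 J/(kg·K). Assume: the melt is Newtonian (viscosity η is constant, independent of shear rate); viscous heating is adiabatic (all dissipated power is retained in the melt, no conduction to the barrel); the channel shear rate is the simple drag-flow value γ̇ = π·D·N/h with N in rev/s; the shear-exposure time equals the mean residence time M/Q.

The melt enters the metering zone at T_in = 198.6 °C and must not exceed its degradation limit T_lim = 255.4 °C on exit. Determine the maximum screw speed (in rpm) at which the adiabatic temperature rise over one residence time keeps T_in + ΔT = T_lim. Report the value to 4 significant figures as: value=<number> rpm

value=24.06 rpm

Throughput in SI: Q_s = 61.2 kg/h ÷ 3600 s/h = 0.017 kg/s
t_res = M / Q_s = 5.79 ÷ 0.017 = 340.588 s
D = 66.5 mm = 0.0665 m;  h = 8.23 mm = 0.00823 m
ΔT_a = T_lim − T_in = 255.4 − 198.6 = 56.8 K
γ̇_max² = ΔT_a·ρ·cp / (η·t_res) = [56.8 × 1252 × 2037] / [4103 × 340.588] = 103.66 s⁻²
γ̇_max = sqrt(103.66) = 10.1814 s⁻¹
N_max = γ̇_max h / (πD) = 10.1814·0.00823/(π·0.0665) = 0.401083 rev/s → ×60 = 24.065 rpm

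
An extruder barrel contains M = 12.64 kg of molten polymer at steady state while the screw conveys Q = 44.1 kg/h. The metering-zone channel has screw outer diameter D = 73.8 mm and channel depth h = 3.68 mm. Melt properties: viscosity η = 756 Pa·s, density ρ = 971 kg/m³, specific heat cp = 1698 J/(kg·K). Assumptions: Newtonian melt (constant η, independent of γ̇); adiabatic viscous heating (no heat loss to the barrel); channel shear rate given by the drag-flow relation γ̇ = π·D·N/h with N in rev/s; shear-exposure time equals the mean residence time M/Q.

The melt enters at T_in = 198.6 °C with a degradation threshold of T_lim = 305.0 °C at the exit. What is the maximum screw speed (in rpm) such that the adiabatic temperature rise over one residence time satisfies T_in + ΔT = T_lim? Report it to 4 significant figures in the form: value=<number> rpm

value=14.28 rpm

Throughput in SI: Q_s = 44.1 kg/h ÷ 3600 s/h = 0.01225 kg/s
Mean residence time: t_res = M/Q_s = 12.64 kg / 0.01225 kg/s = 1031.84 s
Convert to metres: D = 0.0738 m, h = 0.00368 m
ΔT_a = T_lim − T_in = 305.0 − 198.6 = 106.4 K
γ̇_max² = ΔT_a·ρ·cp/(η·t_res) = 106.4·971·1698/(756·1031.84) = 224.888 s⁻²
γ̇_max = sqrt(224.888) = 14.9963 s⁻¹
N_max = γ̇_max·h / (π·D) = 14.9963 · 0.00368 / (π · 0.0738) = 0.238026 rev/s = 14.2816 rpm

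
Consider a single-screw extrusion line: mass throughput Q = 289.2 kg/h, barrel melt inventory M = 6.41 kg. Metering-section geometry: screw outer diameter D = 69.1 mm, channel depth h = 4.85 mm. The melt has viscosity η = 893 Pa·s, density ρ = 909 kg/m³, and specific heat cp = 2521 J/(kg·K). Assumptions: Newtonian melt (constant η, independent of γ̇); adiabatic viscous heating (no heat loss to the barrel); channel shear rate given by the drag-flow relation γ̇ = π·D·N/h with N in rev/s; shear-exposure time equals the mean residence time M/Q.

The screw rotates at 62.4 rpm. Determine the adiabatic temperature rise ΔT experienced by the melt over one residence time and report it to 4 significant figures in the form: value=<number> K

Q_s = Q / 3600 = 289.2 / 3600 = 0.0803333 kg/s
t_res = M / Q_s = 6.41 ÷ 0.0803333 = 79.7925 s
Convert to SI: D = 0.0691 m, h = 0.00485 m, N = 62.4/60 = 1.04 rev/s
γ̇ = π·D·N / h = π · 0.0691 · 1.04 / 0.00485 = 46.55 s⁻¹
Adiabatic rise: ΔT = η γ̇² t_res / (ρ cp) = 893·(46.55)²·79.7925 / (909·2521) = 67.3777 K

value=67.38 K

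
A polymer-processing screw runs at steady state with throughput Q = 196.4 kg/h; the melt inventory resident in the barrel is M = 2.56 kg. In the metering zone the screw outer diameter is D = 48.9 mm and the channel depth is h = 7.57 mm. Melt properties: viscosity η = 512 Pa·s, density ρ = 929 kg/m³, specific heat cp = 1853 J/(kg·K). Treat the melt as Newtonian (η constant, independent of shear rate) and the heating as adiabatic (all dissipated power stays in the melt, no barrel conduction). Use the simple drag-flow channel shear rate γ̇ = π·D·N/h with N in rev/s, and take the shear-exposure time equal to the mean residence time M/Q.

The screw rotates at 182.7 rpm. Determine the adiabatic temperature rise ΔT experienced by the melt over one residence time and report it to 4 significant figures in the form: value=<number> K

Throughput in SI: Q_s = 196.4 kg/h ÷ 3600 s/h = 0.0545556 kg/s
t_res = M / Q_s = 2.56 ÷ 0.0545556 = 46.9246 s
Geometry in metres: D = 48.9 mm → 0.0489 m, h = 7.57 mm → 0.00757 m; screw speed N = 182.7 rpm = 3.045 rev/s
γ̇ = π·D·N / h = π · 0.0489 · 3.045 / 0.00757 = 61.7945 s⁻¹
ΔT = η·γ̇²·t_res/(ρ·cp) = [512 × 61.7945² × 46.9246] / [929 × 1853] = 53.2942 K

value=53.29 K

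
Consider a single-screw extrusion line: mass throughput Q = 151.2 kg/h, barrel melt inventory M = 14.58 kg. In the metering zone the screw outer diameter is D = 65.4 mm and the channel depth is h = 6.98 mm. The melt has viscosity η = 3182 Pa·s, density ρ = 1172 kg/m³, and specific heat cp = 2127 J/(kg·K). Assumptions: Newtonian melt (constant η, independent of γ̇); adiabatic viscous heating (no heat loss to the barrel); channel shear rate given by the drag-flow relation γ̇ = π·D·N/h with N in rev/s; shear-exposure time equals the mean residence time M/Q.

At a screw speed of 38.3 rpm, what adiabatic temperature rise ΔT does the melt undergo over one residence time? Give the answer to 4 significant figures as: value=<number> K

Convert throughput: Q = 151.2 kg/h = 151.2/3600 = 0.042 kg/s
t_res = M / Q_s = 14.58 ÷ 0.042 = 347.143 s
Geometry in metres: D = 65.4 mm → 0.0654 m, h = 6.98 mm → 0.00698 m; screw speed N = 38.3 rpm = 0.638333 rev/s
γ̇ = π·D·N / h = π · 0.0654 · 0.638333 / 0.00698 = 18.7897 s⁻¹
ΔT = η·γ̇²·t_res / (ρ·cp) = 3182 · (18.7897)² · 347.143 / (1172 · 2127) = 156.442 K

value=156.4 K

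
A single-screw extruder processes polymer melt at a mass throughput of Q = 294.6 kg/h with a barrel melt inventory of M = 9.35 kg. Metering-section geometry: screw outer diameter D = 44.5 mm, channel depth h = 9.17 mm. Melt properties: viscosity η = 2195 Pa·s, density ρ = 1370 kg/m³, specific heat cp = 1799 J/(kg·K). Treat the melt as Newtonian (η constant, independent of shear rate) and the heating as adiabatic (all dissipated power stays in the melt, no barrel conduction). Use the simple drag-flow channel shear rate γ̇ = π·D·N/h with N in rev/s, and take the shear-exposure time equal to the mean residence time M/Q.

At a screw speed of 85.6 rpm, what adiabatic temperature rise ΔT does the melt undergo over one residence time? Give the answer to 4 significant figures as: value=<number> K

value=48.14 K

Convert throughput: Q = 294.6 kg/h = 294.6/3600 = 0.0818333 kg/s
t_res = M / Q_s = 9.35 / 0.0818333 = 114.257 s
Geometry in metres: D = 44.5 mm → 0.0445 m, h = 9.17 mm → 0.00917 m; screw speed N = 85.6 rpm = 1.42667 rev/s
Shear rate: γ̇ = πDN/h = π·0.0445·1.42667/0.00917 = 21.7502 s⁻¹
ΔT = η·γ̇²·t_res/(ρ·cp) = [2195 × 21.7502² × 114.257] / [1370 × 1799] = 48.1382 K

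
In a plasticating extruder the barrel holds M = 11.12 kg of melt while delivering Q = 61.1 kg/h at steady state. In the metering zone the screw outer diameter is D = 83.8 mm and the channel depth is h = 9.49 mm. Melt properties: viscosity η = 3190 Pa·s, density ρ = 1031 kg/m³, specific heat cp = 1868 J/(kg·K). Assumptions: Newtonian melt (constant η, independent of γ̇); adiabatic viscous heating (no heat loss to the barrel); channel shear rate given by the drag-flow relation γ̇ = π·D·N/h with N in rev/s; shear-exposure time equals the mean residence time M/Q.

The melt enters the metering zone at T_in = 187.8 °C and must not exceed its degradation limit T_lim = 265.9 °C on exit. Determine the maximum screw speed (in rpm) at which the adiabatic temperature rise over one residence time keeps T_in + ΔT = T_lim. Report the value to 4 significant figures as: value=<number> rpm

Throughput in SI: Q_s = 61.1 kg/h ÷ 3600 s/h = 0.0169722 kg/s
t_res = M / Q_s = 11.12 / 0.0169722 = 655.188 s
Convert to metres: D = 0.0838 m, h = 0.00949 m
ΔT_a = T_lim − T_in = 265.9 °C − 187.8 °C = 78.1 K
Invert ΔT = ηγ̇²t_res/(ρcp) for γ̇: γ̇_max² = ΔT_a ρ cp / (η t_res) = 78.1·1031·1868 / (3190·655.188) = 71.9664 s⁻²
Take the square root: γ̇_max = √(71.9664) = 8.4833 s⁻¹
N_max = γ̇_max h / (πD) = 8.4833·0.00949/(π·0.0838) = 0.3058 rev/s → ×60 = 18.348 rpm

value=18.35 rpm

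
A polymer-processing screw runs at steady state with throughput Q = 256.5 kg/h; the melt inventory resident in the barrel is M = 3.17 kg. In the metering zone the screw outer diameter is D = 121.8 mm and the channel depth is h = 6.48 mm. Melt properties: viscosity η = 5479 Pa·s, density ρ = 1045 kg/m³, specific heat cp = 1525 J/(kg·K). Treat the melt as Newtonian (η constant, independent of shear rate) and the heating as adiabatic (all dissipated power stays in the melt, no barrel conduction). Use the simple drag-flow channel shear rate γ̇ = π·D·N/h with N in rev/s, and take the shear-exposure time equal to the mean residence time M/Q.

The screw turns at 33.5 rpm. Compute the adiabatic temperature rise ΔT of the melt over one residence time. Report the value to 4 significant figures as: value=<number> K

Q_s = Q / 3600 = 256.5 / 3600 = 0.07125 kg/s
t_res = M / Q_s = 3.17 / 0.07125 = 44.4912 s
D = 121.8 mm = 0.1218 m;  h = 6.48 mm = 0.00648 m;  N = 33.5 rpm / 60 = 0.558333 rev/s
Shear rate: γ̇ = πDN/h = π·0.1218·0.558333/0.00648 = 32.9698 s⁻¹
Adiabatic rise: ΔT = η γ̇² t_res / (ρ cp) = 5479·(32.9698)²·44.4912 / (1045·1525) = 166.273 K

value=166.3 K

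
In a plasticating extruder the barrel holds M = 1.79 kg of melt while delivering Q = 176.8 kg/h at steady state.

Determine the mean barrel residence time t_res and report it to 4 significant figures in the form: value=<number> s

value=36.45 s

Throughput in SI: Q_s = 176.8 kg/h ÷ 3600 s/h = 0.0491111 kg/s
t_res = M / Q_s = 1.79 ÷ 0.0491111 = 36.448 s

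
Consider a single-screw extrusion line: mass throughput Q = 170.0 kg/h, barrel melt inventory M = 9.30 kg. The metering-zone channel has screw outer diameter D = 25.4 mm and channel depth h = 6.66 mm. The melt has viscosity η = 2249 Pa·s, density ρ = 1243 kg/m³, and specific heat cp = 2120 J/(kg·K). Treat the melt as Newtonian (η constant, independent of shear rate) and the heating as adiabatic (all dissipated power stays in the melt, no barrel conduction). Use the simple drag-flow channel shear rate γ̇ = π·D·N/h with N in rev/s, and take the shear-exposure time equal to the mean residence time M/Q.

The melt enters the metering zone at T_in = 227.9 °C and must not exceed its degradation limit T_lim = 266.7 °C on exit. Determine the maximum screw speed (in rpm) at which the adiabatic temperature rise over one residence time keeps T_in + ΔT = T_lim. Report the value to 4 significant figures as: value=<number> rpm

value=76.08 rpm

Q_s = Q / 3600 = 170.0 / 3600 = 0.0472222 kg/s
t_res = M / Q_s = 9.30 ÷ 0.0472222 = 196.941 s
Convert to metres: D = 0.0254 m, h = 0.00666 m
ΔT_a = T_lim − T_in = 266.7 − 227.9 = 38.8 K
γ̇_max² = ΔT_a·ρ·cp/(η·t_res) = 38.8·1243·2120/(2249·196.941) = 230.841 s⁻²
Take the square root: γ̇_max = √(230.841) = 15.1934 s⁻¹
Solve γ̇ = πDN/h for N: N_max = γ̇_max·h/(π·D) = 15.1934 × 0.00666 / (π × 0.0254) = 1.26808 rev/s = 76.0849 rpm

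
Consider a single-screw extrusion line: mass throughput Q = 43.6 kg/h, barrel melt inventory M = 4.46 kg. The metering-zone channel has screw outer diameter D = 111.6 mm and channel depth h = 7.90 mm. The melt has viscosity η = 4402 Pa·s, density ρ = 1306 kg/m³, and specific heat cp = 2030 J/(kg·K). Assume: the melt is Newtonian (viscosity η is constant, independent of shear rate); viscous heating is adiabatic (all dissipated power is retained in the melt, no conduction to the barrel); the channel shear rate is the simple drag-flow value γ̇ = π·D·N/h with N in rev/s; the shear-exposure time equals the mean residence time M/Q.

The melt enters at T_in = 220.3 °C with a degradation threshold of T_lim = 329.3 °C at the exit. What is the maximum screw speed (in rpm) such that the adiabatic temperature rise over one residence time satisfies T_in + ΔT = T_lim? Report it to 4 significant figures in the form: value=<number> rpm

value=18.05 rpm

Q_s = Q / 3600 = 43.6 / 3600 = 0.0121111 kg/s
t_res = M / Q_s = 4.46 / 0.0121111 = 368.257 s
Geometry in SI: D = 111.6 mm → 0.1116 m, h = 7.90 mm → 0.0079 m
Allowable rise: ΔT_a = T_lim − T_in = 329.3 − 220.3 = 109 K
γ̇_max² = ΔT_a·ρ·cp / (η·t_res) = [109 × 1306 × 2030] / [4402 × 368.257] = 178.264 s⁻²
γ̇_max = √178.264 = 13.3516 s⁻¹
N_max = γ̇_max·h / (π·D) = 13.3516 · 0.0079 / (π · 0.1116) = 0.300847 rev/s = 18.0508 rpm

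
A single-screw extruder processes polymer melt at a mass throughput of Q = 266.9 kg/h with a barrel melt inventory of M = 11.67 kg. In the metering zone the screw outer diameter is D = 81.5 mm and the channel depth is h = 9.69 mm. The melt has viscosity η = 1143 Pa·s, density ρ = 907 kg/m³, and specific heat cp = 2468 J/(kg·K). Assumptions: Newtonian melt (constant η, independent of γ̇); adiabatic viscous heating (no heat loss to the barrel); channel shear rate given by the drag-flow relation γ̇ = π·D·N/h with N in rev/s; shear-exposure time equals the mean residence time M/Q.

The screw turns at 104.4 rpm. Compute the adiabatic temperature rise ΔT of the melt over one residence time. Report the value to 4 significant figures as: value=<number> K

Convert throughput: Q = 266.9 kg/h = 266.9/3600 = 0.0741389 kg/s
t_res = M / Q_s = 11.67 ÷ 0.0741389 = 157.407 s
Geometry in metres: D = 81.5 mm → 0.0815 m, h = 9.69 mm → 0.00969 m; screw speed N = 104.4 rpm = 1.74 rev/s
γ̇ = π·D·N / h = π · 0.0815 · 1.74 / 0.00969 = 45.9762 s⁻¹
ΔT = η·γ̇²·t_res / (ρ·cp) = 1143 · (45.9762)² · 157.407 / (907 · 2468) = 169.897 K

value=169.9 K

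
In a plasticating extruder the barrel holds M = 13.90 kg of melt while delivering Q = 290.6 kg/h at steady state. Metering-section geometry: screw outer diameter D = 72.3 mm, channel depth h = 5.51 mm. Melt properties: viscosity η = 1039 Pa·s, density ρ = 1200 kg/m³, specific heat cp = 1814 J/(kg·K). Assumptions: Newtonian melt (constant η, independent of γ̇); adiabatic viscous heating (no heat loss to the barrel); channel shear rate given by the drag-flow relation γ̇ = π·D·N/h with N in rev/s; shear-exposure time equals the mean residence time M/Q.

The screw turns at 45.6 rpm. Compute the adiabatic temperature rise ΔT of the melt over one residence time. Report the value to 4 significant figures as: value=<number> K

Convert throughput: Q = 290.6 kg/h = 290.6/3600 = 0.0807222 kg/s
Mean residence time: t_res = M/Q_s = 13.90 kg / 0.0807222 kg/s = 172.195 s
D = 72.3 mm = 0.0723 m;  h = 5.51 mm = 0.00551 m;  N = 45.6 rpm / 60 = 0.76 rev/s
γ̇ = π D N / h = (π)(0.0723)(0.76) / 0.00551 = 31.3293 s⁻¹
ΔT = η·γ̇²·t_res/(ρ·cp) = [1039 × 31.3293² × 172.195] / [1200 × 1814] = 80.6713 K

value=80.67 K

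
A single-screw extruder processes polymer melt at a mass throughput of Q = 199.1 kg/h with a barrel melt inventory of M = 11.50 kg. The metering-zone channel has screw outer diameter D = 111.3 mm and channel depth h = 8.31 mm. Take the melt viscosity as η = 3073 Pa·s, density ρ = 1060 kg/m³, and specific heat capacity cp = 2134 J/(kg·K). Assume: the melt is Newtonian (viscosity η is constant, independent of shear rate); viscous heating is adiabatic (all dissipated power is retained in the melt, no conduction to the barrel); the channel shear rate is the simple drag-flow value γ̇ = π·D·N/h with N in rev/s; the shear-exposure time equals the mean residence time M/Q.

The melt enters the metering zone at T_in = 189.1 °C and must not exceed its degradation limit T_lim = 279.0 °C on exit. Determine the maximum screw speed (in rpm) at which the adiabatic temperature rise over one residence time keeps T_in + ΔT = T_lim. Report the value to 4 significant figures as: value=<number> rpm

value=25.44 rpm

Q_s = Q / 3600 = 199.1 / 3600 = 0.0553056 kg/s
t_res = M / Q_s = 11.50 / 0.0553056 = 207.936 s
Convert to metres: D = 0.1113 m, h = 0.00831 m
ΔT_a = T_lim − T_in = 279.0 − 189.1 = 89.9 K
Invert ΔT = ηγ̇²t_res/(ρcp) for γ̇: γ̇_max² = ΔT_a ρ cp / (η t_res) = 89.9·1060·2134 / (3073·207.936) = 318.25 s⁻²
Take the square root: γ̇_max = √(318.25) = 17.8396 s⁻¹
Solve γ̇ = πDN/h for N: N_max = γ̇_max·h/(π·D) = 17.8396 × 0.00831 / (π × 0.1113) = 0.423975 rev/s = 25.4385 rpm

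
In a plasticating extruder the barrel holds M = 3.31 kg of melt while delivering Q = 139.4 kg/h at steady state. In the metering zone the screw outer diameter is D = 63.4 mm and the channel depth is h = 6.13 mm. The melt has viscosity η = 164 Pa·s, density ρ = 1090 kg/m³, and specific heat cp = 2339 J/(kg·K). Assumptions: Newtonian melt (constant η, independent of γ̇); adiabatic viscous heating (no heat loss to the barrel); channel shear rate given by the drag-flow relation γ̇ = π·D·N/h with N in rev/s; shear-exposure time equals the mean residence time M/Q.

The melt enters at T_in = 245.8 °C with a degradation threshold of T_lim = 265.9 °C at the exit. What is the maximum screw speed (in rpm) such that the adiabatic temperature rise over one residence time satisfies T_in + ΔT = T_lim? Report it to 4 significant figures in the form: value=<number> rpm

value=111.6 rpm

Throughput in SI: Q_s = 139.4 kg/h ÷ 3600 s/h = 0.0387222 kg/s
t_res = M / Q_s = 3.31 ÷ 0.0387222 = 85.4806 s
Convert to metres: D = 0.0634 m, h = 0.00613 m
Allowable rise: ΔT_a = T_lim − T_in = 265.9 − 245.8 = 20.1 K
Invert ΔT = ηγ̇²t_res/(ρcp) for γ̇: γ̇_max² = ΔT_a ρ cp / (η t_res) = 20.1·1090·2339 / (164·85.4806) = 3655.45 s⁻²
γ̇_max = sqrt(3655.45) = 60.4603 s⁻¹
N_max = γ̇_max h / (πD) = 60.4603·0.00613/(π·0.0634) = 1.86077 rev/s → ×60 = 111.646 rpm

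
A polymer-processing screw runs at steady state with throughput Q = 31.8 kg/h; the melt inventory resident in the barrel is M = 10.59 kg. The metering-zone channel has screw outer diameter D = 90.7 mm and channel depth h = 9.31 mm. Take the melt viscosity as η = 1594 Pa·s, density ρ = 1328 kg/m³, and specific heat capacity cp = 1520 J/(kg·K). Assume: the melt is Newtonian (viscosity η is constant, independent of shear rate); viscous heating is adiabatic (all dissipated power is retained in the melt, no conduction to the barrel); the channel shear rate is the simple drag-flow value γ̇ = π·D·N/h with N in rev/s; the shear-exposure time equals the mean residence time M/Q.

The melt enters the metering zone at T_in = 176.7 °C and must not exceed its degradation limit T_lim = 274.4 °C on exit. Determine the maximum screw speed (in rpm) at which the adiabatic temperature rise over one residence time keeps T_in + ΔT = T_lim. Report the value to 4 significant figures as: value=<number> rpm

Throughput in SI: Q_s = 31.8 kg/h ÷ 3600 s/h = 0.00883333 kg/s
Mean residence time: t_res = M/Q_s = 10.59 kg / 0.00883333 kg/s = 1198.87 s
D = 90.7 mm = 0.0907 m;  h = 9.31 mm = 0.00931 m
ΔT_a = T_lim − T_in = 274.4 °C − 176.7 °C = 97.7 K
Invert ΔT = ηγ̇²t_res/(ρcp) for γ̇: γ̇_max² = ΔT_a ρ cp / (η t_res) = 97.7·1328·1520 / (1594·1198.87) = 103.199 s⁻²
Take the square root: γ̇_max = √(103.199) = 10.1587 s⁻¹
N_max = γ̇_max h / (πD) = 10.1587·0.00931/(π·0.0907) = 0.331918 rev/s → ×60 = 19.9151 rpm

value=19.92 rpm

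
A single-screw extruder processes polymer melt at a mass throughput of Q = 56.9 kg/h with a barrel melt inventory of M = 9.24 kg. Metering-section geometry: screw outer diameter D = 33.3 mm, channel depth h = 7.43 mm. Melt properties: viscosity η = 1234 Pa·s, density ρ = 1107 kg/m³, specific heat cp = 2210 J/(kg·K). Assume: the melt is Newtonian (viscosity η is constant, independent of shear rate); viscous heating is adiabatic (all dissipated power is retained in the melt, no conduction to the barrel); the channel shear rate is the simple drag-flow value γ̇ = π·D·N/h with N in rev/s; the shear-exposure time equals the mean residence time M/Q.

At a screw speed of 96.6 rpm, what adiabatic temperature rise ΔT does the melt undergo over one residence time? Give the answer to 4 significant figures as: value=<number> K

Q_s = Q / 3600 = 56.9 / 3600 = 0.0158056 kg/s
Mean residence time: t_res = M/Q_s = 9.24 kg / 0.0158056 kg/s = 584.605 s
Geometry in metres: D = 33.3 mm → 0.0333 m, h = 7.43 mm → 0.00743 m; screw speed N = 96.6 rpm = 1.61 rev/s
γ̇ = π D N / h = (π)(0.0333)(1.61) / 0.00743 = 22.6689 s⁻¹
Adiabatic rise: ΔT = η γ̇² t_res / (ρ cp) = 1234·(22.6689)²·584.605 / (1107·2210) = 151.53 K

value=151.5 K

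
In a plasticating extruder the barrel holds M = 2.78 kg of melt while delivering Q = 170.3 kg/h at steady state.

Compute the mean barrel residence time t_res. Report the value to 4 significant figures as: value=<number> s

Throughput in SI: Q_s = 170.3 kg/h ÷ 3600 s/h = 0.0473056 kg/s
Mean residence time: t_res = M/Q_s = 2.78 kg / 0.0473056 kg/s = 58.7669 s

value=58.77 s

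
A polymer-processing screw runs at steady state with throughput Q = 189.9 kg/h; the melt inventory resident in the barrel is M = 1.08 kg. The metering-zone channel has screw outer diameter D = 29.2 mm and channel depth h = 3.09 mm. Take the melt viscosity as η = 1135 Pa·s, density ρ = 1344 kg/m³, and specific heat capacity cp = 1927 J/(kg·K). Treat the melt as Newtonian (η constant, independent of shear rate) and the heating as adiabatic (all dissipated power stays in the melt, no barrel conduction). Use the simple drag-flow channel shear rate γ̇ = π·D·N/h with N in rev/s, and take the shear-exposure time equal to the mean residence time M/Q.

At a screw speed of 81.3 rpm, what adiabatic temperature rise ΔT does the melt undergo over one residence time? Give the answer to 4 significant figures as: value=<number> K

Convert throughput: Q = 189.9 kg/h = 189.9/3600 = 0.05275 kg/s
t_res = M / Q_s = 1.08 ÷ 0.05275 = 20.4739 s
Convert to SI: D = 0.0292 m, h = 0.00309 m, N = 81.3/60 = 1.355 rev/s
Shear rate: γ̇ = πDN/h = π·0.0292·1.355/0.00309 = 40.2266 s⁻¹
Adiabatic rise: ΔT = η γ̇² t_res / (ρ cp) = 1135·(40.2266)²·20.4739 / (1344·1927) = 14.5192 K

value=14.52 K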